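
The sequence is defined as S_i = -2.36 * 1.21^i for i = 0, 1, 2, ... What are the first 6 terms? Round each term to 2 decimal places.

This is a geometric sequence.
i=0: S_0 = -2.36 * 1.21^0 = -2.36
i=1: S_1 = -2.36 * 1.21^1 ≈ -2.86
i=2: S_2 = -2.36 * 1.21^2 ≈ -3.46
i=3: S_3 = -2.36 * 1.21^3 ≈ -4.18
i=4: S_4 = -2.36 * 1.21^4 ≈ -5.06
i=5: S_5 = -2.36 * 1.21^5 ≈ -6.12
The first 6 terms are: [-2.36, -2.86, -3.46, -4.18, -5.06, -6.12]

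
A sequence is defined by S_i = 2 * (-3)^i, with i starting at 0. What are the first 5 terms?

This is a geometric sequence.
i=0: S_0 = 2 * (-3)^0 = 2
i=1: S_1 = 2 * (-3)^1 = -6
i=2: S_2 = 2 * (-3)^2 = 18
i=3: S_3 = 2 * (-3)^3 = -54
i=4: S_4 = 2 * (-3)^4 = 162
The first 5 terms are: [2, -6, 18, -54, 162]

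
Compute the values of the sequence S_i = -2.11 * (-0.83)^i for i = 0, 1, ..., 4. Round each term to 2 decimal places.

This is a geometric sequence.
i=0: S_0 = -2.11 * (-0.83)^0 = -2.11
i=1: S_1 = -2.11 * (-0.83)^1 ≈ 1.75
i=2: S_2 = -2.11 * (-0.83)^2 ≈ -1.45
i=3: S_3 = -2.11 * (-0.83)^3 ≈ 1.21
i=4: S_4 = -2.11 * (-0.83)^4 ≈ -1.0
The first 5 terms are: [-2.11, 1.75, -1.45, 1.21, -1.0]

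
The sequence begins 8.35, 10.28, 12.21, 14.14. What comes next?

Differences: 10.28 - 8.35 = 1.93
This is an arithmetic sequence with common difference d = 1.93.
Next term = 14.14 + 1.93 = 16.07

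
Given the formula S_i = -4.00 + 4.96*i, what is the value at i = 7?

S_7 = -4.0 + 4.96*7 = -4.0 + 34.72 = 30.72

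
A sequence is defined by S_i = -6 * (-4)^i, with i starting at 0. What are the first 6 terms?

This is a geometric sequence.
i=0: S_0 = -6 * (-4)^0 = -6
i=1: S_1 = -6 * (-4)^1 = 24
i=2: S_2 = -6 * (-4)^2 = -96
i=3: S_3 = -6 * (-4)^3 = 384
i=4: S_4 = -6 * (-4)^4 = -1536
i=5: S_5 = -6 * (-4)^5 = 6144
The first 6 terms are: [-6, 24, -96, 384, -1536, 6144]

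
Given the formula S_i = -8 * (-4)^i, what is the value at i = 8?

S_8 = -8 * (-4)^8 = -8 * 65536 = -524288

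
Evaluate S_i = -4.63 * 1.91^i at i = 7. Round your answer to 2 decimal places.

S_7 = -4.63 * 1.91^7 ≈ -4.63 * 92.7328 ≈ -429.35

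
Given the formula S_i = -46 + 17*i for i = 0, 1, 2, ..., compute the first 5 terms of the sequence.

This is an arithmetic sequence.
i=0: S_0 = -46 + 17*0 = -46
i=1: S_1 = -46 + 17*1 = -29
i=2: S_2 = -46 + 17*2 = -12
i=3: S_3 = -46 + 17*3 = 5
i=4: S_4 = -46 + 17*4 = 22
The first 5 terms are: [-46, -29, -12, 5, 22]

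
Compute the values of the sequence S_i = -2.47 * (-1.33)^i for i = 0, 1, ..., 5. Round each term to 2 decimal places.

This is a geometric sequence.
i=0: S_0 = -2.47 * (-1.33)^0 = -2.47
i=1: S_1 = -2.47 * (-1.33)^1 ≈ 3.29
i=2: S_2 = -2.47 * (-1.33)^2 ≈ -4.37
i=3: S_3 = -2.47 * (-1.33)^3 ≈ 5.81
i=4: S_4 = -2.47 * (-1.33)^4 ≈ -7.73
i=5: S_5 = -2.47 * (-1.33)^5 ≈ 10.28
The first 6 terms are: [-2.47, 3.29, -4.37, 5.81, -7.73, 10.28]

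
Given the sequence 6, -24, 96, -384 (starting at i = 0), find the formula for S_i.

Check ratios: -24 / 6 = -4.0
Common ratio r = -4.
First term a = 6.
Formula: S_i = 6 * (-4)^i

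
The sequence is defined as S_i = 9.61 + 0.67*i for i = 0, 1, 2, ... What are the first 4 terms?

This is an arithmetic sequence.
i=0: S_0 = 9.61 + 0.67*0 = 9.61
i=1: S_1 = 9.61 + 0.67*1 = 10.28
i=2: S_2 = 9.61 + 0.67*2 = 10.95
i=3: S_3 = 9.61 + 0.67*3 = 11.62
The first 4 terms are: [9.61, 10.28, 10.95, 11.62]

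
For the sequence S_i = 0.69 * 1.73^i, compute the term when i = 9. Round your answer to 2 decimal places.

S_9 = 0.69 * 1.73^9 ≈ 0.69 * 138.8081 ≈ 95.78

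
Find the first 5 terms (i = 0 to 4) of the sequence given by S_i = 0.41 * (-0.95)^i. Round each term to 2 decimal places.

This is a geometric sequence.
i=0: S_0 = 0.41 * (-0.95)^0 = 0.41
i=1: S_1 = 0.41 * (-0.95)^1 ≈ -0.39
i=2: S_2 = 0.41 * (-0.95)^2 ≈ 0.37
i=3: S_3 = 0.41 * (-0.95)^3 ≈ -0.35
i=4: S_4 = 0.41 * (-0.95)^4 ≈ 0.33
The first 5 terms are: [0.41, -0.39, 0.37, -0.35, 0.33]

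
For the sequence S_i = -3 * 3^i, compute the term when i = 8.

S_8 = -3 * 3^8 = -3 * 6561 = -19683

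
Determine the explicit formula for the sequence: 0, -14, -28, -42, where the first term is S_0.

Check differences: -14 - 0 = -14
-28 - -14 = -14
Common difference d = -14.
First term a = 0.
Formula: S_i = 0 - 14*i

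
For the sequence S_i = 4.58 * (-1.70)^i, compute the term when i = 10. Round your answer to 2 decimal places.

S_10 = 4.58 * (-1.7)^10 ≈ 4.58 * 201.5994 ≈ 923.33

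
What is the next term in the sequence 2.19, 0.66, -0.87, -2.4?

Differences: 0.66 - 2.19 = -1.53
This is an arithmetic sequence with common difference d = -1.53.
Next term = -2.4 + -1.53 = -3.93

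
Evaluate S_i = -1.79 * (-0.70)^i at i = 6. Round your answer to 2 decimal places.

S_6 = -1.79 * (-0.7)^6 ≈ -1.79 * 0.1176 ≈ -0.21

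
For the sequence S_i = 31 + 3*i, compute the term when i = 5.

S_5 = 31 + 3*5 = 31 + 15 = 46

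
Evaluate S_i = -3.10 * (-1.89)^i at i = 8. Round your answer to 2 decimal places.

S_8 = -3.1 * (-1.89)^8 ≈ -3.1 * 162.815 ≈ -504.73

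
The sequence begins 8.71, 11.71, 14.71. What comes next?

Differences: 11.71 - 8.71 = 3.0
This is an arithmetic sequence with common difference d = 3.0.
Next term = 14.71 + 3.0 = 17.71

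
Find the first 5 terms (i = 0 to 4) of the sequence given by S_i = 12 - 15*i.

This is an arithmetic sequence.
i=0: S_0 = 12 + -15*0 = 12
i=1: S_1 = 12 + -15*1 = -3
i=2: S_2 = 12 + -15*2 = -18
i=3: S_3 = 12 + -15*3 = -33
i=4: S_4 = 12 + -15*4 = -48
The first 5 terms are: [12, -3, -18, -33, -48]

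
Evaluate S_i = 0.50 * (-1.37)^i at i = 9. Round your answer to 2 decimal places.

S_9 = 0.5 * (-1.37)^9 ≈ 0.5 * -17.0014 ≈ -8.5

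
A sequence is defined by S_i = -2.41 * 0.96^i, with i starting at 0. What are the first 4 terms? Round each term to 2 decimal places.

This is a geometric sequence.
i=0: S_0 = -2.41 * 0.96^0 = -2.41
i=1: S_1 = -2.41 * 0.96^1 ≈ -2.31
i=2: S_2 = -2.41 * 0.96^2 ≈ -2.22
i=3: S_3 = -2.41 * 0.96^3 ≈ -2.13
The first 4 terms are: [-2.41, -2.31, -2.22, -2.13]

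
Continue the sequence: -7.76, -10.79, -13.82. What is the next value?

Differences: -10.79 - -7.76 = -3.03
This is an arithmetic sequence with common difference d = -3.03.
Next term = -13.82 + -3.03 = -16.85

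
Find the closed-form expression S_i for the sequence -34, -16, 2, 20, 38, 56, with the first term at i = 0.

Check differences: -16 - -34 = 18
2 - -16 = 18
Common difference d = 18.
First term a = -34.
Formula: S_i = -34 + 18*i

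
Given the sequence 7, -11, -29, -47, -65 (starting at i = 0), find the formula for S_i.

Check differences: -11 - 7 = -18
-29 - -11 = -18
Common difference d = -18.
First term a = 7.
Formula: S_i = 7 - 18*i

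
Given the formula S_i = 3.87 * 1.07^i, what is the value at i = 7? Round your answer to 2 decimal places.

S_7 = 3.87 * 1.07^7 ≈ 3.87 * 1.6058 ≈ 6.21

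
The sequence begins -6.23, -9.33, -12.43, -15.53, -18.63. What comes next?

Differences: -9.33 - -6.23 = -3.1
This is an arithmetic sequence with common difference d = -3.1.
Next term = -18.63 + -3.1 = -21.73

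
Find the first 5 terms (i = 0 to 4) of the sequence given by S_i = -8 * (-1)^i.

This is a geometric sequence.
i=0: S_0 = -8 * (-1)^0 = -8
i=1: S_1 = -8 * (-1)^1 = 8
i=2: S_2 = -8 * (-1)^2 = -8
i=3: S_3 = -8 * (-1)^3 = 8
i=4: S_4 = -8 * (-1)^4 = -8
The first 5 terms are: [-8, 8, -8, 8, -8]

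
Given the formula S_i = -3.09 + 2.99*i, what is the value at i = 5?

S_5 = -3.09 + 2.99*5 = -3.09 + 14.95 = 11.86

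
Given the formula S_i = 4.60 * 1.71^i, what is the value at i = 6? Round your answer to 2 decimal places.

S_6 = 4.6 * 1.71^6 ≈ 4.6 * 25.0021 ≈ 115.01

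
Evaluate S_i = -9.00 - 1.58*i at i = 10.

S_10 = -9.0 + -1.58*10 = -9.0 + -15.8 = -24.8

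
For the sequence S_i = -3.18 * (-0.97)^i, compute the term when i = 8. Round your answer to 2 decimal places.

S_8 = -3.18 * (-0.97)^8 ≈ -3.18 * 0.7837 ≈ -2.49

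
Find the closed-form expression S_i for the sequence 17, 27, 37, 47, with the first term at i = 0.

Check differences: 27 - 17 = 10
37 - 27 = 10
Common difference d = 10.
First term a = 17.
Formula: S_i = 17 + 10*i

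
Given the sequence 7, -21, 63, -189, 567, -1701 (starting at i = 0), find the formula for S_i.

Check ratios: -21 / 7 = -3.0
Common ratio r = -3.
First term a = 7.
Formula: S_i = 7 * (-3)^i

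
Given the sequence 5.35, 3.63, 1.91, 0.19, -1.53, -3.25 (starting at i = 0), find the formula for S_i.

Check differences: 3.63 - 5.35 = -1.72
1.91 - 3.63 = -1.72
Common difference d = -1.72.
First term a = 5.35.
Formula: S_i = 5.35 - 1.72*i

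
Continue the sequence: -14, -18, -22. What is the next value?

Differences: -18 - -14 = -4
This is an arithmetic sequence with common difference d = -4.
Next term = -22 + -4 = -26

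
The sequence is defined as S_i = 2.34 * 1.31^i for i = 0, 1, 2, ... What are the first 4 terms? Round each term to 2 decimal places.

This is a geometric sequence.
i=0: S_0 = 2.34 * 1.31^0 = 2.34
i=1: S_1 = 2.34 * 1.31^1 ≈ 3.07
i=2: S_2 = 2.34 * 1.31^2 ≈ 4.02
i=3: S_3 = 2.34 * 1.31^3 ≈ 5.26
The first 4 terms are: [2.34, 3.07, 4.02, 5.26]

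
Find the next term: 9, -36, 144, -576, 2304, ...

Ratios: -36 / 9 = -4.0
This is a geometric sequence with common ratio r = -4.
Next term = 2304 * -4 = -9216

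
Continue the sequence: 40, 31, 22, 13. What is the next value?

Differences: 31 - 40 = -9
This is an arithmetic sequence with common difference d = -9.
Next term = 13 + -9 = 4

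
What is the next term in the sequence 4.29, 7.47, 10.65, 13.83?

Differences: 7.47 - 4.29 = 3.18
This is an arithmetic sequence with common difference d = 3.18.
Next term = 13.83 + 3.18 = 17.01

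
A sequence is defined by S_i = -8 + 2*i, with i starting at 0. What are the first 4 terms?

This is an arithmetic sequence.
i=0: S_0 = -8 + 2*0 = -8
i=1: S_1 = -8 + 2*1 = -6
i=2: S_2 = -8 + 2*2 = -4
i=3: S_3 = -8 + 2*3 = -2
The first 4 terms are: [-8, -6, -4, -2]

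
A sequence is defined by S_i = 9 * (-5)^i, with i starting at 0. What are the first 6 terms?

This is a geometric sequence.
i=0: S_0 = 9 * (-5)^0 = 9
i=1: S_1 = 9 * (-5)^1 = -45
i=2: S_2 = 9 * (-5)^2 = 225
i=3: S_3 = 9 * (-5)^3 = -1125
i=4: S_4 = 9 * (-5)^4 = 5625
i=5: S_5 = 9 * (-5)^5 = -28125
The first 6 terms are: [9, -45, 225, -1125, 5625, -28125]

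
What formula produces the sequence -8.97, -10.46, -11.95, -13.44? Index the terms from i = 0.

Check differences: -10.46 - -8.97 = -1.49
-11.95 - -10.46 = -1.49
Common difference d = -1.49.
First term a = -8.97.
Formula: S_i = -8.97 - 1.49*i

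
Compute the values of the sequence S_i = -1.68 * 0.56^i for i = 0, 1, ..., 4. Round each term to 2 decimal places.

This is a geometric sequence.
i=0: S_0 = -1.68 * 0.56^0 = -1.68
i=1: S_1 = -1.68 * 0.56^1 ≈ -0.94
i=2: S_2 = -1.68 * 0.56^2 ≈ -0.53
i=3: S_3 = -1.68 * 0.56^3 ≈ -0.3
i=4: S_4 = -1.68 * 0.56^4 ≈ -0.17
The first 5 terms are: [-1.68, -0.94, -0.53, -0.3, -0.17]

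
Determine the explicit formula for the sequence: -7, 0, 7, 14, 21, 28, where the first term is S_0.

Check differences: 0 - -7 = 7
7 - 0 = 7
Common difference d = 7.
First term a = -7.
Formula: S_i = -7 + 7*i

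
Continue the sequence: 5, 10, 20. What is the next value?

Ratios: 10 / 5 = 2.0
This is a geometric sequence with common ratio r = 2.
Next term = 20 * 2 = 40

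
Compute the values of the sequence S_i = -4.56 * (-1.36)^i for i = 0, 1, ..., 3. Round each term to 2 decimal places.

This is a geometric sequence.
i=0: S_0 = -4.56 * (-1.36)^0 = -4.56
i=1: S_1 = -4.56 * (-1.36)^1 ≈ 6.2
i=2: S_2 = -4.56 * (-1.36)^2 ≈ -8.43
i=3: S_3 = -4.56 * (-1.36)^3 ≈ 11.47
The first 4 terms are: [-4.56, 6.2, -8.43, 11.47]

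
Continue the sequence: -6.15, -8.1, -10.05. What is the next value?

Differences: -8.1 - -6.15 = -1.95
This is an arithmetic sequence with common difference d = -1.95.
Next term = -10.05 + -1.95 = -12.0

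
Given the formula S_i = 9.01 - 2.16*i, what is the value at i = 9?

S_9 = 9.01 + -2.16*9 = 9.01 + -19.44 = -10.43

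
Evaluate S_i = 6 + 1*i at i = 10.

S_10 = 6 + 1*10 = 6 + 10 = 16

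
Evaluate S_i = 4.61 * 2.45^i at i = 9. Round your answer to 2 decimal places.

S_9 = 4.61 * 2.45^9 ≈ 4.61 * 3180.4953 ≈ 14662.08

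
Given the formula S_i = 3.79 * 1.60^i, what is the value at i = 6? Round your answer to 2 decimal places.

S_6 = 3.79 * 1.6^6 ≈ 3.79 * 16.7772 ≈ 63.59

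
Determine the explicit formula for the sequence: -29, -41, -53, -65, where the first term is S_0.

Check differences: -41 - -29 = -12
-53 - -41 = -12
Common difference d = -12.
First term a = -29.
Formula: S_i = -29 - 12*i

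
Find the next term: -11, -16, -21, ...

Differences: -16 - -11 = -5
This is an arithmetic sequence with common difference d = -5.
Next term = -21 + -5 = -26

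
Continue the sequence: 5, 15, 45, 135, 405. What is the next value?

Ratios: 15 / 5 = 3.0
This is a geometric sequence with common ratio r = 3.
Next term = 405 * 3 = 1215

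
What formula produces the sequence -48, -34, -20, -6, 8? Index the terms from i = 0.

Check differences: -34 - -48 = 14
-20 - -34 = 14
Common difference d = 14.
First term a = -48.
Formula: S_i = -48 + 14*i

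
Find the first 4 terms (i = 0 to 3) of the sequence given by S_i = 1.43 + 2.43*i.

This is an arithmetic sequence.
i=0: S_0 = 1.43 + 2.43*0 = 1.43
i=1: S_1 = 1.43 + 2.43*1 = 3.86
i=2: S_2 = 1.43 + 2.43*2 = 6.29
i=3: S_3 = 1.43 + 2.43*3 = 8.72
The first 4 terms are: [1.43, 3.86, 6.29, 8.72]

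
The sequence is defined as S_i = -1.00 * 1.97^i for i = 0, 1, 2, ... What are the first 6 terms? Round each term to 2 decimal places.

This is a geometric sequence.
i=0: S_0 = -1.0 * 1.97^0 = -1.0
i=1: S_1 = -1.0 * 1.97^1 = -1.97
i=2: S_2 = -1.0 * 1.97^2 ≈ -3.88
i=3: S_3 = -1.0 * 1.97^3 ≈ -7.65
i=4: S_4 = -1.0 * 1.97^4 ≈ -15.06
i=5: S_5 = -1.0 * 1.97^5 ≈ -29.67
The first 6 terms are: [-1.0, -1.97, -3.88, -7.65, -15.06, -29.67]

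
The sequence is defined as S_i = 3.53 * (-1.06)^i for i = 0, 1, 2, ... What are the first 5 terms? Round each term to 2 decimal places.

This is a geometric sequence.
i=0: S_0 = 3.53 * (-1.06)^0 = 3.53
i=1: S_1 = 3.53 * (-1.06)^1 ≈ -3.74
i=2: S_2 = 3.53 * (-1.06)^2 ≈ 3.97
i=3: S_3 = 3.53 * (-1.06)^3 ≈ -4.2
i=4: S_4 = 3.53 * (-1.06)^4 ≈ 4.46
The first 5 terms are: [3.53, -3.74, 3.97, -4.2, 4.46]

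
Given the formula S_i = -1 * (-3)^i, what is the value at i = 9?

S_9 = -1 * (-3)^9 = -1 * -19683 = 19683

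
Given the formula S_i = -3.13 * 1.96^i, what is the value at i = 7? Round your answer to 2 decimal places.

S_7 = -3.13 * 1.96^7 ≈ -3.13 * 111.1201 ≈ -347.81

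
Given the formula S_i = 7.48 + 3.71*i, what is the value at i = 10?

S_10 = 7.48 + 3.71*10 = 7.48 + 37.1 = 44.58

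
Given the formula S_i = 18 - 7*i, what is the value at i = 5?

S_5 = 18 + -7*5 = 18 + -35 = -17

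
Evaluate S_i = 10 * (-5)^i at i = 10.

S_10 = 10 * (-5)^10 = 10 * 9765625 = 97656250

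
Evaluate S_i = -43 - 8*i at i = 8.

S_8 = -43 + -8*8 = -43 + -64 = -107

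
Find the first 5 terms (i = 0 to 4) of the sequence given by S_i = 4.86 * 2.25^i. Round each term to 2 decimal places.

This is a geometric sequence.
i=0: S_0 = 4.86 * 2.25^0 = 4.86
i=1: S_1 = 4.86 * 2.25^1 ≈ 10.94
i=2: S_2 = 4.86 * 2.25^2 ≈ 24.6
i=3: S_3 = 4.86 * 2.25^3 ≈ 55.36
i=4: S_4 = 4.86 * 2.25^4 ≈ 124.56
The first 5 terms are: [4.86, 10.94, 24.6, 55.36, 124.56]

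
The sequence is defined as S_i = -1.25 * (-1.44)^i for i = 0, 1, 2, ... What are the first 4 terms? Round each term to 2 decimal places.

This is a geometric sequence.
i=0: S_0 = -1.25 * (-1.44)^0 = -1.25
i=1: S_1 = -1.25 * (-1.44)^1 = 1.8
i=2: S_2 = -1.25 * (-1.44)^2 ≈ -2.59
i=3: S_3 = -1.25 * (-1.44)^3 ≈ 3.73
The first 4 terms are: [-1.25, 1.8, -2.59, 3.73]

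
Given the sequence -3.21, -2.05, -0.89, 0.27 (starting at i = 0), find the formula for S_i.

Check differences: -2.05 - -3.21 = 1.16
-0.89 - -2.05 = 1.16
Common difference d = 1.16.
First term a = -3.21.
Formula: S_i = -3.21 + 1.16*i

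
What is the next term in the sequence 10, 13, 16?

Differences: 13 - 10 = 3
This is an arithmetic sequence with common difference d = 3.
Next term = 16 + 3 = 19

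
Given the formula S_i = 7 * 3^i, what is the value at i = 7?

S_7 = 7 * 3^7 = 7 * 2187 = 15309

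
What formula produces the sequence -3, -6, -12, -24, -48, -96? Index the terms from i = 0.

Check ratios: -6 / -3 = 2.0
Common ratio r = 2.
First term a = -3.
Formula: S_i = -3 * 2^i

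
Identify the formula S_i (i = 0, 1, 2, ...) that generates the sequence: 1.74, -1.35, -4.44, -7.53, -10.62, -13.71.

Check differences: -1.35 - 1.74 = -3.09
-4.44 - -1.35 = -3.09
Common difference d = -3.09.
First term a = 1.74.
Formula: S_i = 1.74 - 3.09*i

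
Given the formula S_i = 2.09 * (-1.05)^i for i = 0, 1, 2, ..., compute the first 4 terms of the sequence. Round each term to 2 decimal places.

This is a geometric sequence.
i=0: S_0 = 2.09 * (-1.05)^0 = 2.09
i=1: S_1 = 2.09 * (-1.05)^1 ≈ -2.19
i=2: S_2 = 2.09 * (-1.05)^2 ≈ 2.3
i=3: S_3 = 2.09 * (-1.05)^3 ≈ -2.42
The first 4 terms are: [2.09, -2.19, 2.3, -2.42]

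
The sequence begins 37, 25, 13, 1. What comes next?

Differences: 25 - 37 = -12
This is an arithmetic sequence with common difference d = -12.
Next term = 1 + -12 = -11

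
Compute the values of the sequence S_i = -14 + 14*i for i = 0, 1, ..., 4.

This is an arithmetic sequence.
i=0: S_0 = -14 + 14*0 = -14
i=1: S_1 = -14 + 14*1 = 0
i=2: S_2 = -14 + 14*2 = 14
i=3: S_3 = -14 + 14*3 = 28
i=4: S_4 = -14 + 14*4 = 42
The first 5 terms are: [-14, 0, 14, 28, 42]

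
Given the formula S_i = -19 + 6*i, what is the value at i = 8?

S_8 = -19 + 6*8 = -19 + 48 = 29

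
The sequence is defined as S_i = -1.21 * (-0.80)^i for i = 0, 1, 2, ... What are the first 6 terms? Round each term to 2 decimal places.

This is a geometric sequence.
i=0: S_0 = -1.21 * (-0.8)^0 = -1.21
i=1: S_1 = -1.21 * (-0.8)^1 ≈ 0.97
i=2: S_2 = -1.21 * (-0.8)^2 ≈ -0.77
i=3: S_3 = -1.21 * (-0.8)^3 ≈ 0.62
i=4: S_4 = -1.21 * (-0.8)^4 ≈ -0.5
i=5: S_5 = -1.21 * (-0.8)^5 ≈ 0.4
The first 6 terms are: [-1.21, 0.97, -0.77, 0.62, -0.5, 0.4]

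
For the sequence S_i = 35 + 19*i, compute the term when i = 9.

S_9 = 35 + 19*9 = 35 + 171 = 206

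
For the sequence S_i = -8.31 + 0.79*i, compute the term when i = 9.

S_9 = -8.31 + 0.79*9 = -8.31 + 7.11 = -1.2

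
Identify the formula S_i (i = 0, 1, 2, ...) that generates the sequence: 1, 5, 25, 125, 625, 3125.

Check ratios: 5 / 1 = 5.0
Common ratio r = 5.
First term a = 1.
Formula: S_i = 1 * 5^i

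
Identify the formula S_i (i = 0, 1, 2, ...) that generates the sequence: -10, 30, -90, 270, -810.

Check ratios: 30 / -10 = -3.0
Common ratio r = -3.
First term a = -10.
Formula: S_i = -10 * (-3)^i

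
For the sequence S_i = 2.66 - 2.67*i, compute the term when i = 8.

S_8 = 2.66 + -2.67*8 = 2.66 + -21.36 = -18.7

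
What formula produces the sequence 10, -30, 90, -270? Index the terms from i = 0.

Check ratios: -30 / 10 = -3.0
Common ratio r = -3.
First term a = 10.
Formula: S_i = 10 * (-3)^i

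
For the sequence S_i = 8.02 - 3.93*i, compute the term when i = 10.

S_10 = 8.02 + -3.93*10 = 8.02 + -39.3 = -31.28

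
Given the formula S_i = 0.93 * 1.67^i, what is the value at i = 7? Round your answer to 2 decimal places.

S_7 = 0.93 * 1.67^7 ≈ 0.93 * 36.2256 ≈ 33.69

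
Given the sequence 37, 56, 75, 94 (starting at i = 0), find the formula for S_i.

Check differences: 56 - 37 = 19
75 - 56 = 19
Common difference d = 19.
First term a = 37.
Formula: S_i = 37 + 19*i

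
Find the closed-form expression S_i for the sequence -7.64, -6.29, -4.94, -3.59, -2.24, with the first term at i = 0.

Check differences: -6.29 - -7.64 = 1.35
-4.94 - -6.29 = 1.35
Common difference d = 1.35.
First term a = -7.64.
Formula: S_i = -7.64 + 1.35*i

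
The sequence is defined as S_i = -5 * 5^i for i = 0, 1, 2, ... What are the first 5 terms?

This is a geometric sequence.
i=0: S_0 = -5 * 5^0 = -5
i=1: S_1 = -5 * 5^1 = -25
i=2: S_2 = -5 * 5^2 = -125
i=3: S_3 = -5 * 5^3 = -625
i=4: S_4 = -5 * 5^4 = -3125
The first 5 terms are: [-5, -25, -125, -625, -3125]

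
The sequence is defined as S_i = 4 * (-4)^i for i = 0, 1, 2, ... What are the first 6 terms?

This is a geometric sequence.
i=0: S_0 = 4 * (-4)^0 = 4
i=1: S_1 = 4 * (-4)^1 = -16
i=2: S_2 = 4 * (-4)^2 = 64
i=3: S_3 = 4 * (-4)^3 = -256
i=4: S_4 = 4 * (-4)^4 = 1024
i=5: S_5 = 4 * (-4)^5 = -4096
The first 6 terms are: [4, -16, 64, -256, 1024, -4096]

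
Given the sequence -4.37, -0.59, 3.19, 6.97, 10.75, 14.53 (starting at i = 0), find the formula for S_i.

Check differences: -0.59 - -4.37 = 3.78
3.19 - -0.59 = 3.78
Common difference d = 3.78.
First term a = -4.37.
Formula: S_i = -4.37 + 3.78*i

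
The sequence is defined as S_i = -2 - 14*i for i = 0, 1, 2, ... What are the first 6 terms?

This is an arithmetic sequence.
i=0: S_0 = -2 + -14*0 = -2
i=1: S_1 = -2 + -14*1 = -16
i=2: S_2 = -2 + -14*2 = -30
i=3: S_3 = -2 + -14*3 = -44
i=4: S_4 = -2 + -14*4 = -58
i=5: S_5 = -2 + -14*5 = -72
The first 6 terms are: [-2, -16, -30, -44, -58, -72]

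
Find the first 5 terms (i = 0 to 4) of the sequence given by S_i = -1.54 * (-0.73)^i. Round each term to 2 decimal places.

This is a geometric sequence.
i=0: S_0 = -1.54 * (-0.73)^0 = -1.54
i=1: S_1 = -1.54 * (-0.73)^1 ≈ 1.12
i=2: S_2 = -1.54 * (-0.73)^2 ≈ -0.82
i=3: S_3 = -1.54 * (-0.73)^3 ≈ 0.6
i=4: S_4 = -1.54 * (-0.73)^4 ≈ -0.44
The first 5 terms are: [-1.54, 1.12, -0.82, 0.6, -0.44]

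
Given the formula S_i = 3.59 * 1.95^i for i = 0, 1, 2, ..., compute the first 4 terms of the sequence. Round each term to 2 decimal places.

This is a geometric sequence.
i=0: S_0 = 3.59 * 1.95^0 = 3.59
i=1: S_1 = 3.59 * 1.95^1 ≈ 7.0
i=2: S_2 = 3.59 * 1.95^2 ≈ 13.65
i=3: S_3 = 3.59 * 1.95^3 ≈ 26.62
The first 4 terms are: [3.59, 7.0, 13.65, 26.62]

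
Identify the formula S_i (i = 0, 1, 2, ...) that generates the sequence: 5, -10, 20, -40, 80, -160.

Check ratios: -10 / 5 = -2.0
Common ratio r = -2.
First term a = 5.
Formula: S_i = 5 * (-2)^i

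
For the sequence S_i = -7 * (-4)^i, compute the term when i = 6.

S_6 = -7 * (-4)^6 = -7 * 4096 = -28672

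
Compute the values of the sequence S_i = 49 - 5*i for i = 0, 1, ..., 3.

This is an arithmetic sequence.
i=0: S_0 = 49 + -5*0 = 49
i=1: S_1 = 49 + -5*1 = 44
i=2: S_2 = 49 + -5*2 = 39
i=3: S_3 = 49 + -5*3 = 34
The first 4 terms are: [49, 44, 39, 34]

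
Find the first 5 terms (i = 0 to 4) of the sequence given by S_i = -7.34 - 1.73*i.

This is an arithmetic sequence.
i=0: S_0 = -7.34 + -1.73*0 = -7.34
i=1: S_1 = -7.34 + -1.73*1 = -9.07
i=2: S_2 = -7.34 + -1.73*2 = -10.8
i=3: S_3 = -7.34 + -1.73*3 = -12.53
i=4: S_4 = -7.34 + -1.73*4 = -14.26
The first 5 terms are: [-7.34, -9.07, -10.8, -12.53, -14.26]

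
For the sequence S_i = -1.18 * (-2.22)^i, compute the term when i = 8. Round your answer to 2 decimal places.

S_8 = -1.18 * (-2.22)^8 ≈ -1.18 * 589.9617 ≈ -696.15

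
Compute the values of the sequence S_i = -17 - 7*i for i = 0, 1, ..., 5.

This is an arithmetic sequence.
i=0: S_0 = -17 + -7*0 = -17
i=1: S_1 = -17 + -7*1 = -24
i=2: S_2 = -17 + -7*2 = -31
i=3: S_3 = -17 + -7*3 = -38
i=4: S_4 = -17 + -7*4 = -45
i=5: S_5 = -17 + -7*5 = -52
The first 6 terms are: [-17, -24, -31, -38, -45, -52]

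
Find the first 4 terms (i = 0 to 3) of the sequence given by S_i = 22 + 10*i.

This is an arithmetic sequence.
i=0: S_0 = 22 + 10*0 = 22
i=1: S_1 = 22 + 10*1 = 32
i=2: S_2 = 22 + 10*2 = 42
i=3: S_3 = 22 + 10*3 = 52
The first 4 terms are: [22, 32, 42, 52]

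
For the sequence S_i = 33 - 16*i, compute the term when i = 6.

S_6 = 33 + -16*6 = 33 + -96 = -63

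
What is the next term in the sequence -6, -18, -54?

Ratios: -18 / -6 = 3.0
This is a geometric sequence with common ratio r = 3.
Next term = -54 * 3 = -162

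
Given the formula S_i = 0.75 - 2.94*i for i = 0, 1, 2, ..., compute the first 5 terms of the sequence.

This is an arithmetic sequence.
i=0: S_0 = 0.75 + -2.94*0 = 0.75
i=1: S_1 = 0.75 + -2.94*1 = -2.19
i=2: S_2 = 0.75 + -2.94*2 = -5.13
i=3: S_3 = 0.75 + -2.94*3 = -8.07
i=4: S_4 = 0.75 + -2.94*4 = -11.01
The first 5 terms are: [0.75, -2.19, -5.13, -8.07, -11.01]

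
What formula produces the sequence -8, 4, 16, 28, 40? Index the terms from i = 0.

Check differences: 4 - -8 = 12
16 - 4 = 12
Common difference d = 12.
First term a = -8.
Formula: S_i = -8 + 12*i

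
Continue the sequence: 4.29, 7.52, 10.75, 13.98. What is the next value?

Differences: 7.52 - 4.29 = 3.23
This is an arithmetic sequence with common difference d = 3.23.
Next term = 13.98 + 3.23 = 17.21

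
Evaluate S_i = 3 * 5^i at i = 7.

S_7 = 3 * 5^7 = 3 * 78125 = 234375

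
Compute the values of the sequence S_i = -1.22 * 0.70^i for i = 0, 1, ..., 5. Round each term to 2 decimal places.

This is a geometric sequence.
i=0: S_0 = -1.22 * 0.7^0 = -1.22
i=1: S_1 = -1.22 * 0.7^1 ≈ -0.85
i=2: S_2 = -1.22 * 0.7^2 ≈ -0.6
i=3: S_3 = -1.22 * 0.7^3 ≈ -0.42
i=4: S_4 = -1.22 * 0.7^4 ≈ -0.29
i=5: S_5 = -1.22 * 0.7^5 ≈ -0.21
The first 6 terms are: [-1.22, -0.85, -0.6, -0.42, -0.29, -0.21]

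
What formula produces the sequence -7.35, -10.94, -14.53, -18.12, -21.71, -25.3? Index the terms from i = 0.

Check differences: -10.94 - -7.35 = -3.59
-14.53 - -10.94 = -3.59
Common difference d = -3.59.
First term a = -7.35.
Formula: S_i = -7.35 - 3.59*i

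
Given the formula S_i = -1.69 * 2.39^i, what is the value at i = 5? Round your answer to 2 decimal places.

S_5 = -1.69 * 2.39^5 ≈ -1.69 * 77.9811 ≈ -131.79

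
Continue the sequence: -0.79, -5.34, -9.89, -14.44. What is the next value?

Differences: -5.34 - -0.79 = -4.55
This is an arithmetic sequence with common difference d = -4.55.
Next term = -14.44 + -4.55 = -18.99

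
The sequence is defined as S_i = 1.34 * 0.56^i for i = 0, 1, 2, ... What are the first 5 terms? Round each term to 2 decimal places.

This is a geometric sequence.
i=0: S_0 = 1.34 * 0.56^0 = 1.34
i=1: S_1 = 1.34 * 0.56^1 ≈ 0.75
i=2: S_2 = 1.34 * 0.56^2 ≈ 0.42
i=3: S_3 = 1.34 * 0.56^3 ≈ 0.24
i=4: S_4 = 1.34 * 0.56^4 ≈ 0.13
The first 5 terms are: [1.34, 0.75, 0.42, 0.24, 0.13]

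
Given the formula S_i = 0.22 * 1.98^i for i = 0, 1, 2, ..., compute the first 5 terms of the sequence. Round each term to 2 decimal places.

This is a geometric sequence.
i=0: S_0 = 0.22 * 1.98^0 = 0.22
i=1: S_1 = 0.22 * 1.98^1 ≈ 0.44
i=2: S_2 = 0.22 * 1.98^2 ≈ 0.86
i=3: S_3 = 0.22 * 1.98^3 ≈ 1.71
i=4: S_4 = 0.22 * 1.98^4 ≈ 3.38
The first 5 terms are: [0.22, 0.44, 0.86, 1.71, 3.38]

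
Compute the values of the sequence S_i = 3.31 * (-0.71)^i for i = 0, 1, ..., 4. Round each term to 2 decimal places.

This is a geometric sequence.
i=0: S_0 = 3.31 * (-0.71)^0 = 3.31
i=1: S_1 = 3.31 * (-0.71)^1 ≈ -2.35
i=2: S_2 = 3.31 * (-0.71)^2 ≈ 1.67
i=3: S_3 = 3.31 * (-0.71)^3 ≈ -1.18
i=4: S_4 = 3.31 * (-0.71)^4 ≈ 0.84
The first 5 terms are: [3.31, -2.35, 1.67, -1.18, 0.84]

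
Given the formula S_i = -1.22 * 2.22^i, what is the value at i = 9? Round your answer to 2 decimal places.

S_9 = -1.22 * 2.22^9 ≈ -1.22 * 1309.7149 ≈ -1597.85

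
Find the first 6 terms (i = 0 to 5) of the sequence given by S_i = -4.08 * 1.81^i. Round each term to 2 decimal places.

This is a geometric sequence.
i=0: S_0 = -4.08 * 1.81^0 = -4.08
i=1: S_1 = -4.08 * 1.81^1 ≈ -7.38
i=2: S_2 = -4.08 * 1.81^2 ≈ -13.37
i=3: S_3 = -4.08 * 1.81^3 ≈ -24.19
i=4: S_4 = -4.08 * 1.81^4 ≈ -43.79
i=5: S_5 = -4.08 * 1.81^5 ≈ -79.26
The first 6 terms are: [-4.08, -7.38, -13.37, -24.19, -43.79, -79.26]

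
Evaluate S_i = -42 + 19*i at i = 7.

S_7 = -42 + 19*7 = -42 + 133 = 91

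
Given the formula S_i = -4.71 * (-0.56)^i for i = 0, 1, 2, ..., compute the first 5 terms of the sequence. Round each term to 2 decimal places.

This is a geometric sequence.
i=0: S_0 = -4.71 * (-0.56)^0 = -4.71
i=1: S_1 = -4.71 * (-0.56)^1 ≈ 2.64
i=2: S_2 = -4.71 * (-0.56)^2 ≈ -1.48
i=3: S_3 = -4.71 * (-0.56)^3 ≈ 0.83
i=4: S_4 = -4.71 * (-0.56)^4 ≈ -0.46
The first 5 terms are: [-4.71, 2.64, -1.48, 0.83, -0.46]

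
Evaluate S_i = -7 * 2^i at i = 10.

S_10 = -7 * 2^10 = -7 * 1024 = -7168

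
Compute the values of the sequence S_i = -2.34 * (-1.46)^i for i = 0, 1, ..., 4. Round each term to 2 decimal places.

This is a geometric sequence.
i=0: S_0 = -2.34 * (-1.46)^0 = -2.34
i=1: S_1 = -2.34 * (-1.46)^1 ≈ 3.42
i=2: S_2 = -2.34 * (-1.46)^2 ≈ -4.99
i=3: S_3 = -2.34 * (-1.46)^3 ≈ 7.28
i=4: S_4 = -2.34 * (-1.46)^4 ≈ -10.63
The first 5 terms are: [-2.34, 3.42, -4.99, 7.28, -10.63]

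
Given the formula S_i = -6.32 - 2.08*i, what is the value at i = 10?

S_10 = -6.32 + -2.08*10 = -6.32 + -20.8 = -27.12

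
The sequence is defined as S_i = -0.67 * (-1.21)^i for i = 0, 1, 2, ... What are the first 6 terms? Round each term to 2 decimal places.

This is a geometric sequence.
i=0: S_0 = -0.67 * (-1.21)^0 = -0.67
i=1: S_1 = -0.67 * (-1.21)^1 ≈ 0.81
i=2: S_2 = -0.67 * (-1.21)^2 ≈ -0.98
i=3: S_3 = -0.67 * (-1.21)^3 ≈ 1.19
i=4: S_4 = -0.67 * (-1.21)^4 ≈ -1.44
i=5: S_5 = -0.67 * (-1.21)^5 ≈ 1.74
The first 6 terms are: [-0.67, 0.81, -0.98, 1.19, -1.44, 1.74]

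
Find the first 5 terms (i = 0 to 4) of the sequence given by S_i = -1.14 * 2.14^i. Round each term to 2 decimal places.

This is a geometric sequence.
i=0: S_0 = -1.14 * 2.14^0 = -1.14
i=1: S_1 = -1.14 * 2.14^1 ≈ -2.44
i=2: S_2 = -1.14 * 2.14^2 ≈ -5.22
i=3: S_3 = -1.14 * 2.14^3 ≈ -11.17
i=4: S_4 = -1.14 * 2.14^4 ≈ -23.91
The first 5 terms are: [-1.14, -2.44, -5.22, -11.17, -23.91]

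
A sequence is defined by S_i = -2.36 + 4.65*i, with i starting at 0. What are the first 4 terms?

This is an arithmetic sequence.
i=0: S_0 = -2.36 + 4.65*0 = -2.36
i=1: S_1 = -2.36 + 4.65*1 = 2.29
i=2: S_2 = -2.36 + 4.65*2 = 6.94
i=3: S_3 = -2.36 + 4.65*3 = 11.59
The first 4 terms are: [-2.36, 2.29, 6.94, 11.59]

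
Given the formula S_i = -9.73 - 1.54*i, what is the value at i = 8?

S_8 = -9.73 + -1.54*8 = -9.73 + -12.32 = -22.05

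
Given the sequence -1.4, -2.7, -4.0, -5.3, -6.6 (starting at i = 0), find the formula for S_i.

Check differences: -2.7 - -1.4 = -1.3
-4.0 - -2.7 = -1.3
Common difference d = -1.3.
First term a = -1.4.
Formula: S_i = -1.40 - 1.30*i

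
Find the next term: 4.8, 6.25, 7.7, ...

Differences: 6.25 - 4.8 = 1.45
This is an arithmetic sequence with common difference d = 1.45.
Next term = 7.7 + 1.45 = 9.15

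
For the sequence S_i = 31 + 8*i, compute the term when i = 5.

S_5 = 31 + 8*5 = 31 + 40 = 71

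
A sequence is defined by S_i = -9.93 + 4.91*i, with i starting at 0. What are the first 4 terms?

This is an arithmetic sequence.
i=0: S_0 = -9.93 + 4.91*0 = -9.93
i=1: S_1 = -9.93 + 4.91*1 = -5.02
i=2: S_2 = -9.93 + 4.91*2 = -0.11
i=3: S_3 = -9.93 + 4.91*3 = 4.8
The first 4 terms are: [-9.93, -5.02, -0.11, 4.8]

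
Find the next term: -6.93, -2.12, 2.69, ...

Differences: -2.12 - -6.93 = 4.81
This is an arithmetic sequence with common difference d = 4.81.
Next term = 2.69 + 4.81 = 7.5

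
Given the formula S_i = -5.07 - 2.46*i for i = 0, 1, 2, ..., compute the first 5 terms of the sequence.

This is an arithmetic sequence.
i=0: S_0 = -5.07 + -2.46*0 = -5.07
i=1: S_1 = -5.07 + -2.46*1 = -7.53
i=2: S_2 = -5.07 + -2.46*2 = -9.99
i=3: S_3 = -5.07 + -2.46*3 = -12.45
i=4: S_4 = -5.07 + -2.46*4 = -14.91
The first 5 terms are: [-5.07, -7.53, -9.99, -12.45, -14.91]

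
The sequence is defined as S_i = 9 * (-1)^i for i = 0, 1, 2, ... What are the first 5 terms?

This is a geometric sequence.
i=0: S_0 = 9 * (-1)^0 = 9
i=1: S_1 = 9 * (-1)^1 = -9
i=2: S_2 = 9 * (-1)^2 = 9
i=3: S_3 = 9 * (-1)^3 = -9
i=4: S_4 = 9 * (-1)^4 = 9
The first 5 terms are: [9, -9, 9, -9, 9]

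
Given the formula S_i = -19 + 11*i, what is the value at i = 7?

S_7 = -19 + 11*7 = -19 + 77 = 58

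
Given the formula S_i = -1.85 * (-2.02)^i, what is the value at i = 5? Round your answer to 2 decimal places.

S_5 = -1.85 * (-2.02)^5 ≈ -1.85 * -33.6323 ≈ 62.22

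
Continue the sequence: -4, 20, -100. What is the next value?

Ratios: 20 / -4 = -5.0
This is a geometric sequence with common ratio r = -5.
Next term = -100 * -5 = 500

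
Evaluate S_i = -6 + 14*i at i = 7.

S_7 = -6 + 14*7 = -6 + 98 = 92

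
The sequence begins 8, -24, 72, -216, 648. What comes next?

Ratios: -24 / 8 = -3.0
This is a geometric sequence with common ratio r = -3.
Next term = 648 * -3 = -1944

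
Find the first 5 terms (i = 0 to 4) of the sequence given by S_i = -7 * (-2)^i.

This is a geometric sequence.
i=0: S_0 = -7 * (-2)^0 = -7
i=1: S_1 = -7 * (-2)^1 = 14
i=2: S_2 = -7 * (-2)^2 = -28
i=3: S_3 = -7 * (-2)^3 = 56
i=4: S_4 = -7 * (-2)^4 = -112
The first 5 terms are: [-7, 14, -28, 56, -112]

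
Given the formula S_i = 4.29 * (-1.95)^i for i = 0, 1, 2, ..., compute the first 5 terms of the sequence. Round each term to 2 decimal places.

This is a geometric sequence.
i=0: S_0 = 4.29 * (-1.95)^0 = 4.29
i=1: S_1 = 4.29 * (-1.95)^1 ≈ -8.37
i=2: S_2 = 4.29 * (-1.95)^2 ≈ 16.31
i=3: S_3 = 4.29 * (-1.95)^3 ≈ -31.81
i=4: S_4 = 4.29 * (-1.95)^4 ≈ 62.03
The first 5 terms are: [4.29, -8.37, 16.31, -31.81, 62.03]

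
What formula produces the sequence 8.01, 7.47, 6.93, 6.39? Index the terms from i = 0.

Check differences: 7.47 - 8.01 = -0.54
6.93 - 7.47 = -0.54
Common difference d = -0.54.
First term a = 8.01.
Formula: S_i = 8.01 - 0.54*i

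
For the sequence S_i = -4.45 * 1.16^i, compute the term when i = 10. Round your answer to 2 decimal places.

S_10 = -4.45 * 1.16^10 ≈ -4.45 * 4.4114 ≈ -19.63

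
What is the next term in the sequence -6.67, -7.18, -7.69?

Differences: -7.18 - -6.67 = -0.51
This is an arithmetic sequence with common difference d = -0.51.
Next term = -7.69 + -0.51 = -8.2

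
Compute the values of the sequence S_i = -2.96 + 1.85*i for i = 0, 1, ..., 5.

This is an arithmetic sequence.
i=0: S_0 = -2.96 + 1.85*0 = -2.96
i=1: S_1 = -2.96 + 1.85*1 = -1.11
i=2: S_2 = -2.96 + 1.85*2 = 0.74
i=3: S_3 = -2.96 + 1.85*3 = 2.59
i=4: S_4 = -2.96 + 1.85*4 = 4.44
i=5: S_5 = -2.96 + 1.85*5 = 6.29
The first 6 terms are: [-2.96, -1.11, 0.74, 2.59, 4.44, 6.29]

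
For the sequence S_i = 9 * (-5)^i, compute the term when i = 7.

S_7 = 9 * (-5)^7 = 9 * -78125 = -703125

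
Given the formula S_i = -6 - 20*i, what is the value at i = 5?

S_5 = -6 + -20*5 = -6 + -100 = -106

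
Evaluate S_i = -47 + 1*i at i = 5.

S_5 = -47 + 1*5 = -47 + 5 = -42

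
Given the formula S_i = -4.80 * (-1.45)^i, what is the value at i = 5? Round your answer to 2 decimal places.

S_5 = -4.8 * (-1.45)^5 ≈ -4.8 * -6.4097 ≈ 30.77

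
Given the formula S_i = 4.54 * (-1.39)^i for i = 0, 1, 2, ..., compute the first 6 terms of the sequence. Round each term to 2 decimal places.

This is a geometric sequence.
i=0: S_0 = 4.54 * (-1.39)^0 = 4.54
i=1: S_1 = 4.54 * (-1.39)^1 ≈ -6.31
i=2: S_2 = 4.54 * (-1.39)^2 ≈ 8.77
i=3: S_3 = 4.54 * (-1.39)^3 ≈ -12.19
i=4: S_4 = 4.54 * (-1.39)^4 ≈ 16.95
i=5: S_5 = 4.54 * (-1.39)^5 ≈ -23.56
The first 6 terms are: [4.54, -6.31, 8.77, -12.19, 16.95, -23.56]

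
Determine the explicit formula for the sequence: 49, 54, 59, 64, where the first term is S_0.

Check differences: 54 - 49 = 5
59 - 54 = 5
Common difference d = 5.
First term a = 49.
Formula: S_i = 49 + 5*i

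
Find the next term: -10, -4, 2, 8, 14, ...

Differences: -4 - -10 = 6
This is an arithmetic sequence with common difference d = 6.
Next term = 14 + 6 = 20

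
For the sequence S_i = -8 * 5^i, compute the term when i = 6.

S_6 = -8 * 5^6 = -8 * 15625 = -125000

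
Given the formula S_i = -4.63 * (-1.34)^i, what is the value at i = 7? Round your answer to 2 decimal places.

S_7 = -4.63 * (-1.34)^7 ≈ -4.63 * -7.7577 ≈ 35.92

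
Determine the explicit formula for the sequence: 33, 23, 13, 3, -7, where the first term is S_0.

Check differences: 23 - 33 = -10
13 - 23 = -10
Common difference d = -10.
First term a = 33.
Formula: S_i = 33 - 10*i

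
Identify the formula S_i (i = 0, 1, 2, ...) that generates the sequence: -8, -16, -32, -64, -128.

Check ratios: -16 / -8 = 2.0
Common ratio r = 2.
First term a = -8.
Formula: S_i = -8 * 2^i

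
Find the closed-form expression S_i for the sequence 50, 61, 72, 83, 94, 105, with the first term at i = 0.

Check differences: 61 - 50 = 11
72 - 61 = 11
Common difference d = 11.
First term a = 50.
Formula: S_i = 50 + 11*i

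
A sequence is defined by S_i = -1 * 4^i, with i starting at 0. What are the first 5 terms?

This is a geometric sequence.
i=0: S_0 = -1 * 4^0 = -1
i=1: S_1 = -1 * 4^1 = -4
i=2: S_2 = -1 * 4^2 = -16
i=3: S_3 = -1 * 4^3 = -64
i=4: S_4 = -1 * 4^4 = -256
The first 5 terms are: [-1, -4, -16, -64, -256]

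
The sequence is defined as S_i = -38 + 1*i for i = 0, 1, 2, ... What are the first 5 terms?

This is an arithmetic sequence.
i=0: S_0 = -38 + 1*0 = -38
i=1: S_1 = -38 + 1*1 = -37
i=2: S_2 = -38 + 1*2 = -36
i=3: S_3 = -38 + 1*3 = -35
i=4: S_4 = -38 + 1*4 = -34
The first 5 terms are: [-38, -37, -36, -35, -34]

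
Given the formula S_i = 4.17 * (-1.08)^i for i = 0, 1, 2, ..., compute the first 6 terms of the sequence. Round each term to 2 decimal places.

This is a geometric sequence.
i=0: S_0 = 4.17 * (-1.08)^0 = 4.17
i=1: S_1 = 4.17 * (-1.08)^1 ≈ -4.5
i=2: S_2 = 4.17 * (-1.08)^2 ≈ 4.86
i=3: S_3 = 4.17 * (-1.08)^3 ≈ -5.25
i=4: S_4 = 4.17 * (-1.08)^4 ≈ 5.67
i=5: S_5 = 4.17 * (-1.08)^5 ≈ -6.13
The first 6 terms are: [4.17, -4.5, 4.86, -5.25, 5.67, -6.13]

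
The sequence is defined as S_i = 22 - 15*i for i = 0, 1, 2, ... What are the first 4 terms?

This is an arithmetic sequence.
i=0: S_0 = 22 + -15*0 = 22
i=1: S_1 = 22 + -15*1 = 7
i=2: S_2 = 22 + -15*2 = -8
i=3: S_3 = 22 + -15*3 = -23
The first 4 terms are: [22, 7, -8, -23]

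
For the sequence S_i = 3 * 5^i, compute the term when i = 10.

S_10 = 3 * 5^10 = 3 * 9765625 = 29296875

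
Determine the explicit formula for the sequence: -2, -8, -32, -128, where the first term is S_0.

Check ratios: -8 / -2 = 4.0
Common ratio r = 4.
First term a = -2.
Formula: S_i = -2 * 4^i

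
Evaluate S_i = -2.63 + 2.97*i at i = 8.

S_8 = -2.63 + 2.97*8 = -2.63 + 23.76 = 21.13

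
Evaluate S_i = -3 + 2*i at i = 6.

S_6 = -3 + 2*6 = -3 + 12 = 9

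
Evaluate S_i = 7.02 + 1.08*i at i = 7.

S_7 = 7.02 + 1.08*7 = 7.02 + 7.56 = 14.58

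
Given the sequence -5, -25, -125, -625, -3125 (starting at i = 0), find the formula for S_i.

Check ratios: -25 / -5 = 5.0
Common ratio r = 5.
First term a = -5.
Formula: S_i = -5 * 5^i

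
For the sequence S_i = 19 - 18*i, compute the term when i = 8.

S_8 = 19 + -18*8 = 19 + -144 = -125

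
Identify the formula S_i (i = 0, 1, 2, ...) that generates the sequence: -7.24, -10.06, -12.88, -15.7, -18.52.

Check differences: -10.06 - -7.24 = -2.82
-12.88 - -10.06 = -2.82
Common difference d = -2.82.
First term a = -7.24.
Formula: S_i = -7.24 - 2.82*i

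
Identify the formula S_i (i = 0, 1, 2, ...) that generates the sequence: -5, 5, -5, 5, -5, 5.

Check ratios: 5 / -5 = -1.0
Common ratio r = -1.
First term a = -5.
Formula: S_i = -5 * (-1)^i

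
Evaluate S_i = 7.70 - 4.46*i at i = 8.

S_8 = 7.7 + -4.46*8 = 7.7 + -35.68 = -27.98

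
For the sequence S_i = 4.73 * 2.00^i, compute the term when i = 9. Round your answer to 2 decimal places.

S_9 = 4.73 * 2.0^9 = 4.73 * 512 = 2421.76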